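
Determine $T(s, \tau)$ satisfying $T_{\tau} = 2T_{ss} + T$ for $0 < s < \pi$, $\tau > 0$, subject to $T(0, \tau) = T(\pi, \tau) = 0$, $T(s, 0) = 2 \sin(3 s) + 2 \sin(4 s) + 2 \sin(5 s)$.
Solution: Substitute $T = e^{\tau}u$.
Then $T_{\tau} = e^{\tau}(u_{\tau} + u)$, $T_{ss} = e^{\tau}u_{ss}$; substituting and dividing by $e^{\tau}$, the lower-order terms cancel: $u_{\tau} = 2u_{ss}$ (standard heat equation).
Data for $u$: $u(s,0) = T(s,0) = 2 \sin(3 s) + 2 \sin(4 s) + 2 \sin(5 s)$. The boundary conditions carry over: $u(0,\tau) = u(\pi,\tau) = 0$.
Separating variables: $u = \sum c_n e^{-2n^2\tau} \sin(ns)$. From $u(s,0) = 2 \sin(3 s) + 2 \sin(4 s) + 2 \sin(5 s)$: $c_3=2, c_4=2, c_5=2$.
So $u(s,\tau) = 2 e^{-18 \tau} \sin(3 s) + 2 e^{-32 \tau} \sin(4 s) + 2 e^{-50 \tau} \sin(5 s)$, and $T(s,\tau) = e^{\tau}u(s,\tau)$.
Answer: $T(s, \tau) = 2 e^{-17 \tau} \sin(3 s) + 2 e^{-31 \tau} \sin(4 s) + 2 e^{-49 \tau} \sin(5 s)$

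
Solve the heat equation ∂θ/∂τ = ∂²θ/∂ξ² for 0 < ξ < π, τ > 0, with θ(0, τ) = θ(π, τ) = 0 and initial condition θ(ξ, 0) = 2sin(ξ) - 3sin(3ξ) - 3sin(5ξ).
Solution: Using separation of variables θ = X(ξ)G(τ):
Eigenfunctions: sin(nξ), n = 1, 2, 3, ...
General solution: θ(ξ, τ) = Σ c_n sin(nξ) exp(-n² τ)
Matching θ(ξ,0) = 2sin(ξ) - 3sin(3ξ) - 3sin(5ξ) term by term: c_1=2, c_3=-3, c_5=-3.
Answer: θ(ξ, τ) = 2exp(-τ)sin(ξ) - 3exp(-9τ)sin(3ξ) - 3exp(-25τ)sin(5ξ)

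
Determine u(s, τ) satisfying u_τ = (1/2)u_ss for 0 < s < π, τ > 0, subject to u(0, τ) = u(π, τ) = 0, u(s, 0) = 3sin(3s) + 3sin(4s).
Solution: Separating variables: u = Σ c_n exp(-n²τ/2) sin(ns). From u(s,0) = 3sin(3s) + 3sin(4s): c_3=3, c_4=3.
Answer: u(s, τ) = 3exp(-8τ)sin(4s) + 3exp(-9τ/2)sin(3s)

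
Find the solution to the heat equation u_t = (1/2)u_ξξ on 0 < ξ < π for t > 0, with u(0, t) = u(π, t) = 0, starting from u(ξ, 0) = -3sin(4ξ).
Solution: Separating variables: u = Σ c_n exp(-n²t/2) sin(nξ). From u(ξ,0) = -3sin(4ξ): c_4=-3.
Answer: u(ξ, t) = -3exp(-8t)sin(4ξ)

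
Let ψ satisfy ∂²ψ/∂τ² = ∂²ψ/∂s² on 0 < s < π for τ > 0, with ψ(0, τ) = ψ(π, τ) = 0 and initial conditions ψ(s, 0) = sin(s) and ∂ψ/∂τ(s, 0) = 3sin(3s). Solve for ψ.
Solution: Separating variables: ψ = Σ [A_n cos(ω_n τ) + B_n sin(ω_n τ)] sin(ns), ω_n = n. From ICs (B_n = velocity coefficient / ω_n): A_1=1, B_3=1.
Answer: ψ(s, τ) = sin(s)cos(τ) + sin(3s)sin(3τ)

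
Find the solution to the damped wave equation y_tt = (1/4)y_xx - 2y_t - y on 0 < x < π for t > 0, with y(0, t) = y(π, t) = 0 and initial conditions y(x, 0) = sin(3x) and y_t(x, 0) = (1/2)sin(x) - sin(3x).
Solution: Substitute y = exp(-t)u, i.e. u = exp(t)y.
By the product rule, y_t = exp(-t)(u_t - u), y_tt = exp(-t)(u_tt - 2u_t + u), y_xx = exp(-t)u_xx.
Substituting into the PDE and dividing by exp(-t): u_tt - 2u_t + u = (1/4)u_xx - 2(u_t - u) - u.
The lower-order terms cancel, leaving the standard wave equation u_tt = (1/4)u_xx.
Initial data for u: u(x,0) = y(x,0) = sin(3x); u_t(x,0) = y_t(x,0) + y(x,0) = (1/2)sin(x). The boundary conditions carry over: u(0,t) = u(π,t) = 0.
Solve for u:
  Using separation of variables u = X(x)T(t):
  Eigenfunctions: sin(nx), n = 1, 2, 3, ...
  General solution: u(x, t) = Σ [A_n cos(n t/2) + B_n sin(n t/2)] sin(nx)
  From u(x,0) = sin(3x): A_3=1. From u_t(x,0) = (1/2)sin(x), using u_t(x,0) = Σ ω_n B_n sin(nx) with ω_n = n/2: B_1 = (1/2)/(1/2) = 1.
Hence u(x,t) = sin(t/2)sin(x) + sin(3x)cos(3t/2).
Transform back: y(x,t) = exp(-t)u(x,t).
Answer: y(x, t) = exp(-t)sin(t/2)sin(x) + exp(-t)sin(3x)cos(3t/2)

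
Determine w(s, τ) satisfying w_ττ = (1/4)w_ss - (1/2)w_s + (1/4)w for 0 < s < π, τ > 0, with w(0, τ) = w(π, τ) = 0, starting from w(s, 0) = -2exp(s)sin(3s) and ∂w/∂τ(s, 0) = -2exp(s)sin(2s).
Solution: Substitute w = exp(s)u, i.e. u = exp(-s)w.
By the product rule, w_s = exp(s)(u_s + u), w_ss = exp(s)(u_ss + 2u_s + u), w_ττ = exp(s)u_ττ.
Substituting into the PDE and dividing by exp(s): u_ττ = (1/4)(u_ss + 2u_s + u) - (1/2)(u_s + u) + (1/4)u.
The lower-order terms cancel, leaving the standard wave equation u_ττ = (1/4)u_ss.
Initial data for u: u(s,0) = exp(-s)w(s,0) = -2sin(3s); u_τ(s,0) = exp(-s)w_τ(s,0) = -2sin(2s). The boundary conditions carry over: u(0,τ) = u(π,τ) = 0.
Solve for u:
  Using separation of variables u = X(s)T(τ):
  Eigenfunctions: sin(ns), n = 1, 2, 3, ...
  General solution: u(s, τ) = Σ [A_n cos(n τ/2) + B_n sin(n τ/2)] sin(ns)
  From u(s,0) = -2sin(3s): A_3=-2. From u_τ(s,0) = -2sin(2s), using u_τ(s,0) = Σ ω_n B_n sin(ns) with ω_n = n/2: B_2 = (-2)/1 = -2.
Hence u(s,τ) = -2sin(2s)sin(τ) - 2sin(3s)cos(3τ/2).
Transform back: w(s,τ) = exp(s)u(s,τ).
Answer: w(s, τ) = -2exp(s)sin(2s)sin(τ) - 2exp(s)sin(3s)cos(3τ/2)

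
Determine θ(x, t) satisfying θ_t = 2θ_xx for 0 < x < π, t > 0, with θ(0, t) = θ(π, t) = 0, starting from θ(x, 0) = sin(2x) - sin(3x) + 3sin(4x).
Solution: Using separation of variables θ = X(x)G(t):
Eigenfunctions: sin(nx), n = 1, 2, 3, ...
General solution: θ(x, t) = Σ c_n sin(nx) exp(-2n² t)
Matching θ(x,0) = sin(2x) - sin(3x) + 3sin(4x) term by term: c_2=1, c_3=-1, c_4=3.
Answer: θ(x, t) = exp(-8t)sin(2x) - exp(-18t)sin(3x) + 3exp(-32t)sin(4x)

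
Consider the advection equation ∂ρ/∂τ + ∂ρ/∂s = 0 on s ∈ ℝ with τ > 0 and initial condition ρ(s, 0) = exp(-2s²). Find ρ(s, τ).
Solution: By method of characteristics (waves move right with speed 1):
Along characteristics s - τ = const, ρ is constant, so ρ(s,τ) = f(s - τ) with f = ρ(·, 0).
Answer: ρ(s, τ) = exp(-2(s - τ)²)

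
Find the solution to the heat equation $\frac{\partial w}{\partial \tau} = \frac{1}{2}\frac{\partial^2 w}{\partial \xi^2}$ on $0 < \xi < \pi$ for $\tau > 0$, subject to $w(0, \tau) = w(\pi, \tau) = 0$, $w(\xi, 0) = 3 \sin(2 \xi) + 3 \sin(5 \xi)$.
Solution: Separating variables: $w = \sum c_n e^{-n^2\tau/2} \sin(n\xi)$. From $w(\xi,0) = 3 \sin(2 \xi) + 3 \sin(5 \xi)$: $c_2=3, c_5=3$.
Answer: $w(\xi, \tau) = 3 e^{-2 \tau} \sin(2 \xi) + 3 e^{-25 \tau/2} \sin(5 \xi)$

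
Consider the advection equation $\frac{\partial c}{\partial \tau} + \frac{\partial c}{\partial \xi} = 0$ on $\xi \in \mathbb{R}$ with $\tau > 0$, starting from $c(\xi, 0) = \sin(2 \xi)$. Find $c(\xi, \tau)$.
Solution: By method of characteristics (waves move right with speed 1):
Along characteristics $\xi - \tau =$ const, $c$ is constant, so $c(\xi,\tau) = f(\xi - \tau)$ with $f = c( \cdot , 0)$.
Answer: $c(\xi, \tau) = - \sin(2 \tau - 2 \xi)$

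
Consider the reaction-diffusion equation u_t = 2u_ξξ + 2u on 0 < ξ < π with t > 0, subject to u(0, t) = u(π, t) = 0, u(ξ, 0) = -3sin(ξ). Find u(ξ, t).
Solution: Substitute u = exp(2t)w, i.e. w = exp(-2t)u.
By the product rule, u_t = exp(2t)(w_t + 2w), u_ξξ = exp(2t)w_ξξ.
Substituting into the PDE and dividing by exp(2t): w_t + 2w = 2w_ξξ + 2w.
The lower-order terms cancel, leaving the standard heat equation w_t = 2w_ξξ.
Initial data for w: w(ξ,0) = u(ξ,0) = -3sin(ξ). The boundary conditions carry over: w(0,t) = w(π,t) = 0.
Solve for w:
  Using separation of variables w = X(ξ)T(t):
  Eigenfunctions: sin(nξ), n = 1, 2, 3, ...
  General solution: w(ξ, t) = Σ c_n sin(nξ) exp(-2n² t)
  Matching w(ξ,0) = -3sin(ξ) term by term: c_1=-3.
Hence w(ξ,t) = -3exp(-2t)sin(ξ).
Transform back: u(ξ,t) = exp(2t)w(ξ,t).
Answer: u(ξ, t) = -3sin(ξ)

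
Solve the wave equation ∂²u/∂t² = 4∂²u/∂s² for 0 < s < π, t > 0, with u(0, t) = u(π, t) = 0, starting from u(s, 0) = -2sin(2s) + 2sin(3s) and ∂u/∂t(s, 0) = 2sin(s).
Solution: Using separation of variables u = X(s)T(t):
Eigenfunctions: sin(ns), n = 1, 2, 3, ...
General solution: u(s, t) = Σ [A_n cos(2n t) + B_n sin(2n t)] sin(ns)
From u(s,0) = -2sin(2s) + 2sin(3s): A_2=-2, A_3=2. From u_t(s,0) = 2sin(s), using u_t(s,0) = Σ ω_n B_n sin(ns) with ω_n = 2n: B_1 = 2/2 = 1.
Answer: u(s, t) = sin(s)sin(2t) - 2sin(2s)cos(4t) + 2sin(3s)cos(6t)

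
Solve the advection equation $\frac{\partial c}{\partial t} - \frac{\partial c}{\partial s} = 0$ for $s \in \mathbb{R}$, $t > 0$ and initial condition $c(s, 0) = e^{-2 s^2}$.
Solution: By method of characteristics (waves move left with speed 1):
Along characteristics $s + t =$ const, $c$ is constant, so $c(s,t) = f(s + t)$ with $f = c( \cdot , 0)$.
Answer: $c(s, t) = e^{-2 (s + t)^2}$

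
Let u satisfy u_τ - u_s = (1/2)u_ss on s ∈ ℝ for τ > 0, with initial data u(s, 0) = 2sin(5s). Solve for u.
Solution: Moving frame: η = s + τ, σ = τ, u = w(η,σ), so u_τ = w_σ + w_η and u_ss = w_ηη.
Hence u_τ - u_s = w_σ and the PDE becomes the heat equation w_σ = (1/2)w_ηη on η ∈ ℝ.
Initial data: w(η,0) = u(η,0) = 2sin(5η). Each mode sin(nη) decays as exp(-n²σ/2) on ℝ, so w(η,σ) = Σ c_n exp(-n²σ/2) sin(nη) with c_5=2: w(η,σ) = 2exp(-25σ/2)sin(5η).
Substituting back: u(s,τ) = w(s + τ, τ).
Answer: u(s, τ) = 2exp(-25τ/2)sin(5s + 5τ)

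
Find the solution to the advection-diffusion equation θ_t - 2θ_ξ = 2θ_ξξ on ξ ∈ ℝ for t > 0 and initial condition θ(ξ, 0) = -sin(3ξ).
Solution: Change to a moving frame: let η = ξ + 2t, σ = t and write θ(ξ,t) = u(η,σ).
By the chain rule θ_t = u_σ + 2u_η, θ_ξ = u_η, θ_ξξ = u_ηη.
Then θ_t - 2θ_ξ = u_σ: the advection term cancels and the PDE becomes the heat equation u_σ = 2u_ηη on η ∈ ℝ.
Initial data: u(η,0) = θ(η,0) = -sin(3η).
On η ∈ ℝ each mode satisfies (sin(nη))″ = -n² sin(nη), so exp(-2n²σ) sin(nη) solves the heat equation; by superposition u(η,σ) = Σ c_n exp(-2n²σ) sin(nη).
Reading off the coefficients: c_3=-1, so u(η,σ) = -exp(-18σ)sin(3η).
Substituting back η = ξ + 2t, σ = t: θ(ξ,t) = u(ξ + 2t, t).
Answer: θ(ξ, t) = -exp(-18t)sin(6t + 3ξ)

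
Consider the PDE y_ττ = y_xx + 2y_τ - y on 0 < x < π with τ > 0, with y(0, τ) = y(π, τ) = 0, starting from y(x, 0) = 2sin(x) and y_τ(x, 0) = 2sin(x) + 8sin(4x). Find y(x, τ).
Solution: Substitute y = exp(τ)u.
Then y_τ = exp(τ)(u_τ + u), y_ττ = exp(τ)(u_ττ + 2u_τ + u), y_xx = exp(τ)u_xx; substituting and dividing by exp(τ), the lower-order terms cancel: u_ττ = u_xx (standard wave equation).
Data for u: u(x,0) = y(x,0) = 2sin(x); u_τ(x,0) = y_τ(x,0) - y(x,0) = 8sin(4x). The boundary conditions carry over: u(0,τ) = u(π,τ) = 0.
Separating variables: u = Σ [A_n cos(ω_n τ) + B_n sin(ω_n τ)] sin(nx), ω_n = n. From ICs (B_n = velocity coefficient / ω_n): A_1=2, B_4=2.
So u(x,τ) = 2sin(x)cos(τ) + 2sin(4x)sin(4τ), and y(x,τ) = exp(τ)u(x,τ).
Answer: y(x, τ) = 2exp(τ)sin(x)cos(τ) + 2exp(τ)sin(4x)sin(4τ)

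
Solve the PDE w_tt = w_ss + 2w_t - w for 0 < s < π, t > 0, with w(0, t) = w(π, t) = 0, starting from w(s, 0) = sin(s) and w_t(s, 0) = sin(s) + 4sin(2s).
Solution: Substitute w = exp(t)u.
Then w_t = exp(t)(u_t + u), w_tt = exp(t)(u_tt + 2u_t + u), w_ss = exp(t)u_ss; substituting and dividing by exp(t), the lower-order terms cancel: u_tt = u_ss (standard wave equation).
Data for u: u(s,0) = w(s,0) = sin(s); u_t(s,0) = w_t(s,0) - w(s,0) = 4sin(2s). The boundary conditions carry over: u(0,t) = u(π,t) = 0.
Separating variables: u = Σ [A_n cos(ω_n t) + B_n sin(ω_n t)] sin(ns), ω_n = n. From ICs (B_n = velocity coefficient / ω_n): A_1=1, B_2=2.
So u(s,t) = sin(s)cos(t) + 2sin(2s)sin(2t), and w(s,t) = exp(t)u(s,t).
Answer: w(s, t) = exp(t)sin(s)cos(t) + 2exp(t)sin(2s)sin(2t)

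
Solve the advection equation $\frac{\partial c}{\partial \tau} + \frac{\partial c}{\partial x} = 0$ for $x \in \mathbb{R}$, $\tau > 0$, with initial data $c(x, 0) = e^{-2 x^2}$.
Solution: By characteristics ($dx/d\tau = 1$), $c(x,\tau) = f(x - \tau)$ with $f = c( \cdot , 0)$.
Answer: $c(x, \tau) = e^{-2 (-\tau + x)^2}$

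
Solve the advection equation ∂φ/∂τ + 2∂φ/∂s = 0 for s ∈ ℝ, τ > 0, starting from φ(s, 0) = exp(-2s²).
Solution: By method of characteristics (waves move right with speed 2):
Along characteristics s - 2τ = const, φ is constant, so φ(s,τ) = f(s - 2τ) with f = φ(·, 0).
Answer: φ(s, τ) = exp(-2(s - 2τ)²)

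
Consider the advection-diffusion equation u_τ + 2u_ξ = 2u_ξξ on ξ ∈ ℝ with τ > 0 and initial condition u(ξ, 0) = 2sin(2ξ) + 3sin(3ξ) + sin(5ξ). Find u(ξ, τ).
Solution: Change to a moving frame: let η = ξ - 2τ, σ = τ and write u(ξ,τ) = w(η,σ).
By the chain rule u_τ = w_σ - 2w_η, u_ξ = w_η, u_ξξ = w_ηη.
Then u_τ + 2u_ξ = w_σ: the advection term cancels and the PDE becomes the heat equation w_σ = 2w_ηη on η ∈ ℝ.
Initial data: w(η,0) = u(η,0) = 2sin(2η) + 3sin(3η) + sin(5η).
On η ∈ ℝ each mode satisfies (sin(nη))″ = -n² sin(nη), so exp(-2n²σ) sin(nη) solves the heat equation; by superposition w(η,σ) = Σ c_n exp(-2n²σ) sin(nη).
Reading off the coefficients: c_2=2, c_3=3, c_5=1, so w(η,σ) = 2exp(-8σ)sin(2η) + 3exp(-18σ)sin(3η) + exp(-50σ)sin(5η).
Substituting back η = ξ - 2τ, σ = τ: u(ξ,τ) = w(ξ - 2τ, τ).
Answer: u(ξ, τ) = 2exp(-8τ)sin(2ξ - 4τ) + 3exp(-18τ)sin(3ξ - 6τ) + exp(-50τ)sin(5ξ - 10τ)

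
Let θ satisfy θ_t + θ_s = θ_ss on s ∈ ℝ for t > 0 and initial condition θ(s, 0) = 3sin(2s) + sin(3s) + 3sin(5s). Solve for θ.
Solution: Moving frame: η = s - t, σ = t, θ = u(η,σ), so θ_t = u_σ - u_η and θ_ss = u_ηη.
Hence θ_t + θ_s = u_σ and the PDE becomes the heat equation u_σ = u_ηη on η ∈ ℝ.
Initial data: u(η,0) = θ(η,0) = 3sin(2η) + sin(3η) + 3sin(5η). Each mode sin(nη) decays as exp(-n²σ) on ℝ, so u(η,σ) = Σ c_n exp(-n²σ) sin(nη) with c_2=3, c_3=1, c_5=3: u(η,σ) = 3exp(-4σ)sin(2η) + exp(-9σ)sin(3η) + 3exp(-25σ)sin(5η).
Substituting back: θ(s,t) = u(s - t, t).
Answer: θ(s, t) = 3exp(-4t)sin(2s - 2t) + exp(-9t)sin(3s - 3t) + 3exp(-25t)sin(5s - 5t)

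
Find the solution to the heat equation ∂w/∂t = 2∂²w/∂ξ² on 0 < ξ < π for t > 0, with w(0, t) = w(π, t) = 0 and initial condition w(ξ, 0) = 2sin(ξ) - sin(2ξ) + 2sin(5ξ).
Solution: Using separation of variables w = X(ξ)T(t):
Eigenfunctions: sin(nξ), n = 1, 2, 3, ...
General solution: w(ξ, t) = Σ c_n sin(nξ) exp(-2n² t)
Matching w(ξ,0) = 2sin(ξ) - sin(2ξ) + 2sin(5ξ) term by term: c_1=2, c_2=-1, c_5=2.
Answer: w(ξ, t) = 2exp(-2t)sin(ξ) - exp(-8t)sin(2ξ) + 2exp(-50t)sin(5ξ)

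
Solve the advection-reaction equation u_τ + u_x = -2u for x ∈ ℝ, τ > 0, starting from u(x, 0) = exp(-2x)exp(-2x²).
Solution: Substitute u = exp(-2x)w.
Then u_x = exp(-2x)(w_x - 2w), u_τ = exp(-2x)w_τ; substituting and dividing by exp(-2x), the lower-order terms cancel: w_τ + w_x = 0 (standard advection equation).
Data for w: w(x,0) = exp(2x)u(x,0) = exp(-2x²).
By characteristics (dx/dτ = 1), w(x,τ) = f(x - τ) with f = w(·, 0).
So w(x,τ) = exp(-2(x - τ)²), and u(x,τ) = exp(-2x)w(x,τ).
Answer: u(x, τ) = exp(-2x)exp(-2(x - τ)²)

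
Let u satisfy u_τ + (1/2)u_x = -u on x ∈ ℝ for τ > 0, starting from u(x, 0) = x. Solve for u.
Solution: Substitute u = exp(-τ)w.
Then u_τ = exp(-τ)(w_τ - w), u_x = exp(-τ)w_x; substituting and dividing by exp(-τ), the lower-order terms cancel: w_τ + (1/2)w_x = 0 (standard advection equation).
Data for w: w(x,0) = u(x,0) = x.
By characteristics (dx/dτ = 1/2), w(x,τ) = f(x - (1/2)τ) with f = w(·, 0).
So w(x,τ) = x - (1/2)τ, and u(x,τ) = exp(-τ)w(x,τ).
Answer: u(x, τ) = xexp(-τ) - (1/2)τexp(-τ)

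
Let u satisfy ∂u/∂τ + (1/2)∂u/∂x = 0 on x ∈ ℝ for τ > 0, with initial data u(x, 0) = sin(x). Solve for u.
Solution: By method of characteristics (waves move right with speed 1/2):
Along characteristics x - (1/2)τ = const, u is constant, so u(x,τ) = f(x - (1/2)τ) with f = u(·, 0).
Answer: u(x, τ) = sin(x - τ/2)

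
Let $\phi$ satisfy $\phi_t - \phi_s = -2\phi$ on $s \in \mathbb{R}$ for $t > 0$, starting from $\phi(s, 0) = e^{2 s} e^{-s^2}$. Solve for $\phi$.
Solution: Substitute $\phi = e^{2s}u$.
Then $\phi_s = e^{2s}(u_s + 2u)$, $\phi_t = e^{2s}u_t$; substituting and dividing by $e^{2s}$, the lower-order terms cancel: $u_t - u_s = 0$ (standard advection equation).
Data for $u$: $u(s,0) = e^{-2s}\phi(s,0) = e^{-s^2}$.
By characteristics ($ds/dt = -1$), $u(s,t) = f(s + t)$ with $f = u( \cdot , 0)$.
So $u(s,t) = e^{-(s + t)^2}$, and $\phi(s,t) = e^{2s}u(s,t)$.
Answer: $\phi(s, t) = e^{2 s} e^{-(s + t)^2}$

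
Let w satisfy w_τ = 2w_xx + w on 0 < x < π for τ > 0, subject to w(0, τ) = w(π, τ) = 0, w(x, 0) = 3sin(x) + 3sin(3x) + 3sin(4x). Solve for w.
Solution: Substitute w = exp(τ)u.
Then w_τ = exp(τ)(u_τ + u), w_xx = exp(τ)u_xx; substituting and dividing by exp(τ), the lower-order terms cancel: u_τ = 2u_xx (standard heat equation).
Data for u: u(x,0) = w(x,0) = 3sin(x) + 3sin(3x) + 3sin(4x). The boundary conditions carry over: u(0,τ) = u(π,τ) = 0.
Separating variables: u = Σ c_n exp(-2n²τ) sin(nx). From u(x,0) = 3sin(x) + 3sin(3x) + 3sin(4x): c_1=3, c_3=3, c_4=3.
So u(x,τ) = 3exp(-2τ)sin(x) + 3exp(-18τ)sin(3x) + 3exp(-32τ)sin(4x), and w(x,τ) = exp(τ)u(x,τ).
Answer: w(x, τ) = 3exp(-τ)sin(x) + 3exp(-17τ)sin(3x) + 3exp(-31τ)sin(4x)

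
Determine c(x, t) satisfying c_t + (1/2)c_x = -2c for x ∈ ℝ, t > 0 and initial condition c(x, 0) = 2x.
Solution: Substitute c = exp(-2t)u, i.e. u = exp(2t)c.
By the product rule, c_t = exp(-2t)(u_t - 2u), c_x = exp(-2t)u_x.
Substituting into the PDE and dividing by exp(-2t): u_t - 2u + (1/2)u_x = -2u.
The lower-order terms cancel, leaving the standard advection equation u_t + (1/2)u_x = 0.
Initial data for u: u(x,0) = c(x,0) = 2x.
Solve for u:
  By method of characteristics (waves move right with speed 1/2):
  Along characteristics x - (1/2)t = const, u is constant, so u(x,t) = f(x - (1/2)t) with f = u(·, 0).
Hence u(x,t) = -t + 2x.
Transform back: c(x,t) = exp(-2t)u(x,t).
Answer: c(x, t) = -texp(-2t) + 2xexp(-2t)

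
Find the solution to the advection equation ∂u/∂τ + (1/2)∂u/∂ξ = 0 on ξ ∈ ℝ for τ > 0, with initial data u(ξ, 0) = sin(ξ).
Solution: By characteristics (dξ/dτ = 1/2), u(ξ,τ) = f(ξ - (1/2)τ) with f = u(·, 0).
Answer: u(ξ, τ) = sin(ξ - τ/2)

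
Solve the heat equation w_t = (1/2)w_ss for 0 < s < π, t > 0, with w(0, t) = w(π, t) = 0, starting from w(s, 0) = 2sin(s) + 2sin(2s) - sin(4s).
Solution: Separating variables: w = Σ c_n exp(-n²t/2) sin(ns). From w(s,0) = 2sin(s) + 2sin(2s) - sin(4s): c_1=2, c_2=2, c_4=-1.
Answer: w(s, t) = 2exp(-2t)sin(2s) - exp(-8t)sin(4s) + 2exp(-t/2)sin(s)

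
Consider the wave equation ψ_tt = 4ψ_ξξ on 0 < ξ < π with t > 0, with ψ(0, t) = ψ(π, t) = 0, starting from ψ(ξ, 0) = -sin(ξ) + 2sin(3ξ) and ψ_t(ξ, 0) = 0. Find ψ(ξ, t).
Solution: Separating variables: ψ = Σ [A_n cos(ω_n t) + B_n sin(ω_n t)] sin(nξ), ω_n = 2n. From ICs: A_1=-1, A_3=2.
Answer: ψ(ξ, t) = -sin(ξ)cos(2t) + 2sin(3ξ)cos(6t)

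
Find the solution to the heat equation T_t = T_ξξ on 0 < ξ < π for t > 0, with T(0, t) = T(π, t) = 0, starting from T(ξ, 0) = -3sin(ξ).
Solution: Separating variables: T = Σ c_n exp(-n²t) sin(nξ). From T(ξ,0) = -3sin(ξ): c_1=-3.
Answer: T(ξ, t) = -3exp(-t)sin(ξ)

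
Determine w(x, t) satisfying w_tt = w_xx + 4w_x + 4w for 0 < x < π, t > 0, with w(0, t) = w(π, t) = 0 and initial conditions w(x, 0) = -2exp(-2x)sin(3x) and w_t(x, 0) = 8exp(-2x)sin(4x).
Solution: Substitute w = exp(-2x)u, i.e. u = exp(2x)w.
By the product rule, w_x = exp(-2x)(u_x - 2u), w_xx = exp(-2x)(u_xx - 4u_x + 4u), w_tt = exp(-2x)u_tt.
Substituting into the PDE and dividing by exp(-2x): u_tt = (u_xx - 4u_x + 4u) + 4(u_x - 2u) + 4u.
The lower-order terms cancel, leaving the standard wave equation u_tt = u_xx.
Initial data for u: u(x,0) = exp(2x)w(x,0) = -2sin(3x); u_t(x,0) = exp(2x)w_t(x,0) = 8sin(4x). The boundary conditions carry over: u(0,t) = u(π,t) = 0.
Solve for u:
  Using separation of variables u = X(x)T(t):
  Eigenfunctions: sin(nx), n = 1, 2, 3, ...
  General solution: u(x, t) = Σ [A_n cos(n t) + B_n sin(n t)] sin(nx)
  From u(x,0) = -2sin(3x): A_3=-2. From u_t(x,0) = 8sin(4x), using u_t(x,0) = Σ ω_n B_n sin(nx) with ω_n = n: B_4 = 8/4 = 2.
Hence u(x,t) = 2sin(4t)sin(4x) - 2sin(3x)cos(3t).
Transform back: w(x,t) = exp(-2x)u(x,t).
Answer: w(x, t) = 2exp(-2x)sin(4t)sin(4x) - 2exp(-2x)sin(3x)cos(3t)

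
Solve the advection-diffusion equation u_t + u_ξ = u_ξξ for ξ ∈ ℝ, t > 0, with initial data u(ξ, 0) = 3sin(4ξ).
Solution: Moving frame: η = ξ - t, σ = t, u = w(η,σ), so u_t = w_σ - w_η and u_ξξ = w_ηη.
Hence u_t + u_ξ = w_σ and the PDE becomes the heat equation w_σ = w_ηη on η ∈ ℝ.
Initial data: w(η,0) = u(η,0) = 3sin(4η). Each mode sin(nη) decays as exp(-n²σ) on ℝ, so w(η,σ) = Σ c_n exp(-n²σ) sin(nη) with c_4=3: w(η,σ) = 3exp(-16σ)sin(4η).
Substituting back: u(ξ,t) = w(ξ - t, t).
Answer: u(ξ, t) = -3exp(-16t)sin(4t - 4ξ)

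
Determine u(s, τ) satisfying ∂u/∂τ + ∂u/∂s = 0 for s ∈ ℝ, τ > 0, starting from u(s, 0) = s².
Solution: By method of characteristics (waves move right with speed 1):
Along characteristics s - τ = const, u is constant, so u(s,τ) = f(s - τ) with f = u(·, 0).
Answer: u(s, τ) = s² - 2sτ + τ²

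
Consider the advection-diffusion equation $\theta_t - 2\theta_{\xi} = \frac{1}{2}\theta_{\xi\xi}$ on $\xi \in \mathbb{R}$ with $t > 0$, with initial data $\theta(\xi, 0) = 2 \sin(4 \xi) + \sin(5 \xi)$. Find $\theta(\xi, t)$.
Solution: Change to a moving frame: let $\eta = \xi + 2t$, $\sigma = t$ and write $\theta(\xi,t) = u(\eta,\sigma)$.
By the chain rule $\theta_t = u_{\sigma} + 2u_{\eta}$, $\theta_{\xi} = u_{\eta}$, $\theta_{\xi\xi} = u_{\eta\eta}$.
Then $\theta_t - 2\theta_{\xi} = u_{\sigma}$: the advection term cancels and the PDE becomes the heat equation $u_{\sigma} = \frac{1}{2}u_{\eta\eta}$ on $\eta \in \mathbb{R}$.
Initial data: $u(\eta,0) = \theta(\eta,0) = 2 \sin(4 \eta) + \sin(5 \eta)$.
On $\eta \in \mathbb{R}$ each mode satisfies $(\sin(n\eta))'' = -n^2 \sin(n\eta)$, so $e^{-n^2\sigma/2} \sin(n\eta)$ solves the heat equation; by superposition $u(\eta,\sigma) = \sum c_n e^{-n^2\sigma/2} \sin(n\eta)$.
Reading off the coefficients: $c_4=2, c_5=1$, so $u(\eta,\sigma) = 2 e^{-8 \sigma} \sin(4 \eta) + e^{-25 \sigma/2} \sin(5 \eta)$.
Substituting back $\eta = \xi + 2t$, $\sigma = t$: $\theta(\xi,t) = u(\xi + 2t, t)$.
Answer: $\theta(\xi, t) = 2 e^{-8 t} \sin(4 \xi + 8 t) + e^{-25 t/2} \sin(5 \xi + 10 t)$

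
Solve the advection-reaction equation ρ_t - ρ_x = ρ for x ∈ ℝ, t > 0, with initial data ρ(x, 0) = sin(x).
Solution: Substitute ρ = exp(t)u, i.e. u = exp(-t)ρ.
By the product rule, ρ_t = exp(t)(u_t + u), ρ_x = exp(t)u_x.
Substituting into the PDE and dividing by exp(t): u_t + u - u_x = u.
The lower-order terms cancel, leaving the standard advection equation u_t - u_x = 0.
Initial data for u: u(x,0) = ρ(x,0) = sin(x).
Solve for u:
  By method of characteristics (waves move left with speed 1):
  Along characteristics x + t = const, u is constant, so u(x,t) = f(x + t) with f = u(·, 0).
Hence u(x,t) = sin(t + x).
Transform back: ρ(x,t) = exp(t)u(x,t).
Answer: ρ(x, t) = exp(t)sin(t + x)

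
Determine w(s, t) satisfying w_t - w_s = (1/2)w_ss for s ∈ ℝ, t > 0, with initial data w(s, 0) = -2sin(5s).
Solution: Change to a moving frame: let η = s + t, σ = t and write w(s,t) = u(η,σ).
By the chain rule w_t = u_σ + u_η, w_s = u_η, w_ss = u_ηη.
Then w_t - w_s = u_σ: the advection term cancels and the PDE becomes the heat equation u_σ = (1/2)u_ηη on η ∈ ℝ.
Initial data: u(η,0) = w(η,0) = -2sin(5η).
On η ∈ ℝ each mode satisfies (sin(nη))″ = -n² sin(nη), so exp(-n²σ/2) sin(nη) solves the heat equation; by superposition u(η,σ) = Σ c_n exp(-n²σ/2) sin(nη).
Reading off the coefficients: c_5=-2, so u(η,σ) = -2exp(-25σ/2)sin(5η).
Substituting back η = s + t, σ = t: w(s,t) = u(s + t, t).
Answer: w(s, t) = -2exp(-25t/2)sin(5s + 5t)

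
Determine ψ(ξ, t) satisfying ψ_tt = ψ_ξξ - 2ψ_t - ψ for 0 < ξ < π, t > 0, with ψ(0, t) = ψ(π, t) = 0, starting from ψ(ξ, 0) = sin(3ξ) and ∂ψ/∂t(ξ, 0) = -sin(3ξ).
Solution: Substitute ψ = exp(-t)u.
Then ψ_t = exp(-t)(u_t - u), ψ_tt = exp(-t)(u_tt - 2u_t + u), ψ_ξξ = exp(-t)u_ξξ; substituting and dividing by exp(-t), the lower-order terms cancel: u_tt = u_ξξ (standard wave equation).
Data for u: u(ξ,0) = ψ(ξ,0) = sin(3ξ); u_t(ξ,0) = ψ_t(ξ,0) + ψ(ξ,0) = 0. The boundary conditions carry over: u(0,t) = u(π,t) = 0.
Separating variables: u = Σ [A_n cos(ω_n t) + B_n sin(ω_n t)] sin(nξ), ω_n = n. From ICs: A_3=1.
So u(ξ,t) = sin(3ξ)cos(3t), and ψ(ξ,t) = exp(-t)u(ξ,t).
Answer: ψ(ξ, t) = exp(-t)sin(3ξ)cos(3t)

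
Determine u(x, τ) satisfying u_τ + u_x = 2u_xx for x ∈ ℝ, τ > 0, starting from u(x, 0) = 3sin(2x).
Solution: Moving frame: η = x - τ, σ = τ, u = w(η,σ), so u_τ = w_σ - w_η and u_xx = w_ηη.
Hence u_τ + u_x = w_σ and the PDE becomes the heat equation w_σ = 2w_ηη on η ∈ ℝ.
Initial data: w(η,0) = u(η,0) = 3sin(2η). Each mode sin(nη) decays as exp(-2n²σ) on ℝ, so w(η,σ) = Σ c_n exp(-2n²σ) sin(nη) with c_2=3: w(η,σ) = 3exp(-8σ)sin(2η).
Substituting back: u(x,τ) = w(x - τ, τ).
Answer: u(x, τ) = 3exp(-8τ)sin(2x - 2τ)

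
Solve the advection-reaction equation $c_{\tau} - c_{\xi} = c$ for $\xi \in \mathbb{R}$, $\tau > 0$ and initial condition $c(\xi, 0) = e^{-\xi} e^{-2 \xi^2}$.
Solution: Substitute $c = e^{-\xi}u$, i.e. $u = e^{\xi}c$.
By the product rule, $c_{\xi} = e^{-\xi}(u_{\xi} - u)$, $c_{\tau} = e^{-\xi}u_{\tau}$.
Substituting into the PDE and dividing by $e^{-\xi}$: $u_{\tau} - (u_{\xi} - u) = u$.
The lower-order terms cancel, leaving the standard advection equation $u_{\tau} - u_{\xi} = 0$.
Initial data for $u$: $u(\xi,0) = e^{\xi}c(\xi,0) = e^{-2 \xi^2}$.
Solve for $u$:
  By method of characteristics (waves move left with speed 1):
  Along characteristics $\xi + \tau =$ const, $u$ is constant, so $u(\xi,\tau) = f(\xi + \tau)$ with $f = u( \cdot , 0)$.
Hence $u(\xi,\tau) = e^{-2 (\xi + \tau)^2}$.
Transform back: $c(\xi,\tau) = e^{-\xi}u(\xi,\tau)$.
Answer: $c(\xi, \tau) = e^{-\xi} e^{-2 (\tau + \xi)^2}$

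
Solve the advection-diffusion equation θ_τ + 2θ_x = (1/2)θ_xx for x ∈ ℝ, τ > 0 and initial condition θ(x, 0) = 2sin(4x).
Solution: Moving frame: η = x - 2τ, σ = τ, θ = u(η,σ), so θ_τ = u_σ - 2u_η and θ_xx = u_ηη.
Hence θ_τ + 2θ_x = u_σ and the PDE becomes the heat equation u_σ = (1/2)u_ηη on η ∈ ℝ.
Initial data: u(η,0) = θ(η,0) = 2sin(4η). Each mode sin(nη) decays as exp(-n²σ/2) on ℝ, so u(η,σ) = Σ c_n exp(-n²σ/2) sin(nη) with c_4=2: u(η,σ) = 2exp(-8σ)sin(4η).
Substituting back: θ(x,τ) = u(x - 2τ, τ).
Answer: θ(x, τ) = 2exp(-8τ)sin(4x - 8τ)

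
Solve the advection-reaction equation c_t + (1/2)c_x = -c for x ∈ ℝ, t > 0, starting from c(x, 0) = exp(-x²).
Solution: Substitute c = exp(-t)u, i.e. u = exp(t)c.
By the product rule, c_t = exp(-t)(u_t - u), c_x = exp(-t)u_x.
Substituting into the PDE and dividing by exp(-t): u_t - u + (1/2)u_x = -u.
The lower-order terms cancel, leaving the standard advection equation u_t + (1/2)u_x = 0.
Initial data for u: u(x,0) = c(x,0) = exp(-x²).
Solve for u:
  By method of characteristics (waves move right with speed 1/2):
  Along characteristics x - (1/2)t = const, u is constant, so u(x,t) = f(x - (1/2)t) with f = u(·, 0).
Hence u(x,t) = exp(-(-t/2 + x)²).
Transform back: c(x,t) = exp(-t)u(x,t).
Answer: c(x, t) = exp(-t)exp(-(-t/2 + x)²)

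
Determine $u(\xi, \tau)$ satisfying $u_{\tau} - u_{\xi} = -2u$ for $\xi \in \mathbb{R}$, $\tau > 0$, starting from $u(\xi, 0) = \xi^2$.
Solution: Substitute $u = e^{-2\tau}w$.
Then $u_{\tau} = e^{-2\tau}(w_{\tau} - 2w)$, $u_{\xi} = e^{-2\tau}w_{\xi}$; substituting and dividing by $e^{-2\tau}$, the lower-order terms cancel: $w_{\tau} - w_{\xi} = 0$ (standard advection equation).
Data for $w$: $w(\xi,0) = u(\xi,0) = \xi^2$.
By characteristics ($d\xi/d\tau = -1$), $w(\xi,\tau) = f(\xi + \tau)$ with $f = w( \cdot , 0)$.
So $w(\xi,\tau) = \xi^2 + 2 \xi \tau + \tau^2$, and $u(\xi,\tau) = e^{-2\tau}w(\xi,\tau)$.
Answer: $u(\xi, \tau) = \tau^2 e^{-2 \tau} + 2 \tau \xi e^{-2 \tau} + \xi^2 e^{-2 \tau}$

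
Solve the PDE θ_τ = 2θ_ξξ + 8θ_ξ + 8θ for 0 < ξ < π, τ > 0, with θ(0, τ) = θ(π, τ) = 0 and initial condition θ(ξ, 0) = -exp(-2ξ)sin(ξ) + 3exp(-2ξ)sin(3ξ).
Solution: Substitute θ = exp(-2ξ)u.
Then θ_ξ = exp(-2ξ)(u_ξ - 2u), θ_ξξ = exp(-2ξ)(u_ξξ - 4u_ξ + 4u), θ_τ = exp(-2ξ)u_τ; substituting and dividing by exp(-2ξ), the lower-order terms cancel: u_τ = 2u_ξξ (standard heat equation).
Data for u: u(ξ,0) = exp(2ξ)θ(ξ,0) = -sin(ξ) + 3sin(3ξ). The boundary conditions carry over: u(0,τ) = u(π,τ) = 0.
Separating variables: u = Σ c_n exp(-2n²τ) sin(nξ). From u(ξ,0) = -sin(ξ) + 3sin(3ξ): c_1=-1, c_3=3.
So u(ξ,τ) = -exp(-2τ)sin(ξ) + 3exp(-18τ)sin(3ξ), and θ(ξ,τ) = exp(-2ξ)u(ξ,τ).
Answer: θ(ξ, τ) = -exp(-2ξ)exp(-2τ)sin(ξ) + 3exp(-2ξ)exp(-18τ)sin(3ξ)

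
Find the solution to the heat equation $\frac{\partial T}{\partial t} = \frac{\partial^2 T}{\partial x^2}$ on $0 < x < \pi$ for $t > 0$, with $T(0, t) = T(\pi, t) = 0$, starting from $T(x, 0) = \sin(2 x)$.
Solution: Using separation of variables $T = X(x)G(t)$:
Eigenfunctions: $\sin(nx)$, $n = 1, 2, 3, \ldots$
General solution: $T(x, t) = \sum c_n \sin(nx) e^{-n^2 t}$
Matching $T(x,0) = \sin(2 x)$ term by term: $c_2=1$.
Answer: $T(x, t) = e^{-4 t} \sin(2 x)$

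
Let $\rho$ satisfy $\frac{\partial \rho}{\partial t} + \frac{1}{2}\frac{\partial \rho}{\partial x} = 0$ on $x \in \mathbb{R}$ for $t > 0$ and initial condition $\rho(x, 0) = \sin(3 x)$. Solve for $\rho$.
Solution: By method of characteristics (waves move right with speed 1/2):
Along characteristics $x - \frac{1}{2}t =$ const, $\rho$ is constant, so $\rho(x,t) = f(x - \frac{1}{2}t)$ with $f = \rho( \cdot , 0)$.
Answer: $\rho(x, t) = - \sin(3 t/2 - 3 x)$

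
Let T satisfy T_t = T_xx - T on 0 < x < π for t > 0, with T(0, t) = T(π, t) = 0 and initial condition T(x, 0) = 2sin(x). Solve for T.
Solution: Substitute T = exp(-t)u, i.e. u = exp(t)T.
By the product rule, T_t = exp(-t)(u_t - u), T_xx = exp(-t)u_xx.
Substituting into the PDE and dividing by exp(-t): u_t - u = u_xx - u.
The lower-order terms cancel, leaving the standard heat equation u_t = u_xx.
Initial data for u: u(x,0) = T(x,0) = 2sin(x). The boundary conditions carry over: u(0,t) = u(π,t) = 0.
Solve for u:
  Using separation of variables u = X(x)G(t):
  Eigenfunctions: sin(nx), n = 1, 2, 3, ...
  General solution: u(x, t) = Σ c_n sin(nx) exp(-n² t)
  Matching u(x,0) = 2sin(x) term by term: c_1=2.
Hence u(x,t) = 2exp(-t)sin(x).
Transform back: T(x,t) = exp(-t)u(x,t).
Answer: T(x, t) = 2exp(-2t)sin(x)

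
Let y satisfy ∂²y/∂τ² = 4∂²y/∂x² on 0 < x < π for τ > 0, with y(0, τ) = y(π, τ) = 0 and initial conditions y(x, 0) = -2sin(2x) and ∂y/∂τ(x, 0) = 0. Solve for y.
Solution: Separating variables: y = Σ [A_n cos(ω_n τ) + B_n sin(ω_n τ)] sin(nx), ω_n = 2n. From ICs: A_2=-2.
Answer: y(x, τ) = -2sin(2x)cos(4τ)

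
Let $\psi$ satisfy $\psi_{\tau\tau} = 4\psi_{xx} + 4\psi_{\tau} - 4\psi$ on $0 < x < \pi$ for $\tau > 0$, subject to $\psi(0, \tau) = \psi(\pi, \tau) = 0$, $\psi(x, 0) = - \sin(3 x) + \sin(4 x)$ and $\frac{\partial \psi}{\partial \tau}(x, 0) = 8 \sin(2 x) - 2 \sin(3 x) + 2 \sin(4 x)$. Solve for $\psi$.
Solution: Substitute $\psi = e^{2\tau}u$, i.e. $u = e^{-2\tau}\psi$.
By the product rule, $\psi_{\tau} = e^{2\tau}(u_{\tau} + 2u)$, $\psi_{\tau\tau} = e^{2\tau}(u_{\tau\tau} + 4u_{\tau} + 4u)$, $\psi_{xx} = e^{2\tau}u_{xx}$.
Substituting into the PDE and dividing by $e^{2\tau}$: $u_{\tau\tau} + 4u_{\tau} + 4u = 4u_{xx} + 4(u_{\tau} + 2u) - 4u$.
The lower-order terms cancel, leaving the standard wave equation $u_{\tau\tau} = 4u_{xx}$.
Initial data for $u$: $u(x,0) = \psi(x,0) = - \sin(3 x) + \sin(4 x)$; $u_{\tau}(x,0) = \psi_{\tau}(x,0) - 2\psi(x,0) = 8 \sin(2 x)$. The boundary conditions carry over: $u(0,\tau) = u(\pi,\tau) = 0$.
Solve for $u$:
  Using separation of variables $u = X(x)T(\tau)$:
  Eigenfunctions: $\sin(nx)$, $n = 1, 2, 3, \ldots$
  General solution: $u(x, \tau) = \sum [A_n \cos(2n \tau) + B_n \sin(2n \tau)] \sin(nx)$
  From $u(x,0) = - \sin(3 x) + \sin(4 x)$: $A_3=-1, A_4=1$. From $u_{\tau}(x,0) = 8 \sin(2 x)$, using $u_{\tau}(x,0) = \sum \omega_n B_n \sin(nx)$ with $\omega_n = 2n$: $B_2 = 8/4 = 2$.
Hence $u(x,\tau) = 2 \sin(2 x) \sin(4 \tau) - \sin(3 x) \cos(6 \tau) + \sin(4 x) \cos(8 \tau)$.
Transform back: $\psi(x,\tau) = e^{2\tau}u(x,\tau)$.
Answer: $\psi(x, \tau) = 2 e^{2 \tau} \sin(4 \tau) \sin(2 x) -  e^{2 \tau} \sin(3 x) \cos(6 \tau) + e^{2 \tau} \sin(4 x) \cos(8 \tau)$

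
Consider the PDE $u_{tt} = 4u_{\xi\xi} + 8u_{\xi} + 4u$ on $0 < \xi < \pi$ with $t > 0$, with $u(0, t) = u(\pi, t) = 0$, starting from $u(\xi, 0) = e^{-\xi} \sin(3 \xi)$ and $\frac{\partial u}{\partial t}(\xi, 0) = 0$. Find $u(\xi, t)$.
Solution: Substitute $u = e^{-\xi}w$.
Then $u_{\xi} = e^{-\xi}(w_{\xi} - w)$, $u_{\xi\xi} = e^{-\xi}(w_{\xi\xi} - 2w_{\xi} + w)$, $u_{tt} = e^{-\xi}w_{tt}$; substituting and dividing by $e^{-\xi}$, the lower-order terms cancel: $w_{tt} = 4w_{\xi\xi}$ (standard wave equation).
Data for $w$: $w(\xi,0) = e^{\xi}u(\xi,0) = \sin(3 \xi)$; $w_t(\xi,0) = e^{\xi}u_t(\xi,0) = 0$. The boundary conditions carry over: $w(0,t) = w(\pi,t) = 0$.
Separating variables: $w = \sum [A_n \cos(\omega_n t) + B_n \sin(\omega_n t)] \sin(n\xi)$, $\omega_n = 2n$. From ICs: $A_3=1$.
So $w(\xi,t) = \sin(3 \xi) \cos(6 t)$, and $u(\xi,t) = e^{-\xi}w(\xi,t)$.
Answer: $u(\xi, t) = e^{-\xi} \sin(3 \xi) \cos(6 t)$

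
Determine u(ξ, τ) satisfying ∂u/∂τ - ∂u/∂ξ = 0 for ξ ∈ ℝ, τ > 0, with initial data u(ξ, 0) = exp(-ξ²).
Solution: By characteristics (dξ/dτ = -1), u(ξ,τ) = f(ξ + τ) with f = u(·, 0).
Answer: u(ξ, τ) = exp(-(ξ + τ)²)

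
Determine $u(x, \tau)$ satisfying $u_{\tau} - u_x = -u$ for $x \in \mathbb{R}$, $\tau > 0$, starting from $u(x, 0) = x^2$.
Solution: Substitute $u = e^{-\tau}w$, i.e. $w = e^{\tau}u$.
By the product rule, $u_{\tau} = e^{-\tau}(w_{\tau} - w)$, $u_x = e^{-\tau}w_x$.
Substituting into the PDE and dividing by $e^{-\tau}$: $w_{\tau} - w - w_x = -w$.
The lower-order terms cancel, leaving the standard advection equation $w_{\tau} - w_x = 0$.
Initial data for $w$: $w(x,0) = u(x,0) = x^2$.
Solve for $w$:
  By method of characteristics (waves move left with speed 1):
  Along characteristics $x + \tau =$ const, $w$ is constant, so $w(x,\tau) = f(x + \tau)$ with $f = w( \cdot , 0)$.
Hence $w(x,\tau) = x^2 + 2 x \tau + \tau^2$.
Transform back: $u(x,\tau) = e^{-\tau}w(x,\tau)$.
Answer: $u(x, \tau) = \tau^2 e^{-\tau} + 2 \tau x e^{-\tau} + x^2 e^{-\tau}$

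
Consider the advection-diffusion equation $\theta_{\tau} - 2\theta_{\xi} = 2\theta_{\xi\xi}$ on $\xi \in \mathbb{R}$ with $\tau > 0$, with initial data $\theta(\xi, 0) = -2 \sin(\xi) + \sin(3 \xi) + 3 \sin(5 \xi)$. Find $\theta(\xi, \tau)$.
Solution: Moving frame: $\eta = \xi + 2\tau$, $\sigma = \tau$, $\theta = u(\eta,\sigma)$, so $\theta_{\tau} = u_{\sigma} + 2u_{\eta}$ and $\theta_{\xi\xi} = u_{\eta\eta}$.
Hence $\theta_{\tau} - 2\theta_{\xi} = u_{\sigma}$ and the PDE becomes the heat equation $u_{\sigma} = 2u_{\eta\eta}$ on $\eta \in \mathbb{R}$.
Initial data: $u(\eta,0) = \theta(\eta,0) = -2 \sin(\eta) + \sin(3 \eta) + 3 \sin(5 \eta)$. Each mode $\sin(n\eta)$ decays as $e^{-2n^2\sigma}$ on $\mathbb{R}$, so $u(\eta,\sigma) = \sum c_n e^{-2n^2\sigma} \sin(n\eta)$ with $c_1=-2, c_3=1, c_5=3$: $u(\eta,\sigma) = -2 e^{-2 \sigma} \sin(\eta) + e^{-18 \sigma} \sin(3 \eta) + 3 e^{-50 \sigma} \sin(5 \eta)$.
Substituting back: $\theta(\xi,\tau) = u(\xi + 2\tau, \tau)$.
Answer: $\theta(\xi, \tau) = -2 e^{-2 \tau} \sin(2 \tau + \xi) + e^{-18 \tau} \sin(6 \tau + 3 \xi) + 3 e^{-50 \tau} \sin(10 \tau + 5 \xi)$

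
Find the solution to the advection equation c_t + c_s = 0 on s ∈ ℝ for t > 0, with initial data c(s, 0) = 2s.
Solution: By characteristics (ds/dt = 1), c(s,t) = f(s - t) with f = c(·, 0).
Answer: c(s, t) = 2s - 2t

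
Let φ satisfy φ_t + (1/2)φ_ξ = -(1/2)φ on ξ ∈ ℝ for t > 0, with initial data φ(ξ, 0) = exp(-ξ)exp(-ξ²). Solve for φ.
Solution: Substitute φ = exp(-ξ)u.
Then φ_ξ = exp(-ξ)(u_ξ - u), φ_t = exp(-ξ)u_t; substituting and dividing by exp(-ξ), the lower-order terms cancel: u_t + (1/2)u_ξ = 0 (standard advection equation).
Data for u: u(ξ,0) = exp(ξ)φ(ξ,0) = exp(-ξ²).
By characteristics (dξ/dt = 1/2), u(ξ,t) = f(ξ - (1/2)t) with f = u(·, 0).
So u(ξ,t) = exp(-(-t/2 + ξ)²), and φ(ξ,t) = exp(-ξ)u(ξ,t).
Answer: φ(ξ, t) = exp(-ξ)exp(-(-t/2 + ξ)²)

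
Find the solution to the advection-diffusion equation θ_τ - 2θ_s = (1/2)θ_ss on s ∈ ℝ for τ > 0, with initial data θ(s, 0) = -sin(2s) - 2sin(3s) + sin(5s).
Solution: Moving frame: η = s + 2τ, σ = τ, θ = u(η,σ), so θ_τ = u_σ + 2u_η and θ_ss = u_ηη.
Hence θ_τ - 2θ_s = u_σ and the PDE becomes the heat equation u_σ = (1/2)u_ηη on η ∈ ℝ.
Initial data: u(η,0) = θ(η,0) = -sin(2η) - 2sin(3η) + sin(5η). Each mode sin(nη) decays as exp(-n²σ/2) on ℝ, so u(η,σ) = Σ c_n exp(-n²σ/2) sin(nη) with c_2=-1, c_3=-2, c_5=1: u(η,σ) = -exp(-2σ)sin(2η) - 2exp(-9σ/2)sin(3η) + exp(-25σ/2)sin(5η).
Substituting back: θ(s,τ) = u(s + 2τ, τ).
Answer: θ(s, τ) = -exp(-2τ)sin(2s + 4τ) - 2exp(-9τ/2)sin(3s + 6τ) + exp(-25τ/2)sin(5s + 10τ)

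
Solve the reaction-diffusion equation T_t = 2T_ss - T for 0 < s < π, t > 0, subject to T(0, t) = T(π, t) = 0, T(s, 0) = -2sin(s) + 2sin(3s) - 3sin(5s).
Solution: Substitute T = exp(-t)u.
Then T_t = exp(-t)(u_t - u), T_ss = exp(-t)u_ss; substituting and dividing by exp(-t), the lower-order terms cancel: u_t = 2u_ss (standard heat equation).
Data for u: u(s,0) = T(s,0) = -2sin(s) + 2sin(3s) - 3sin(5s). The boundary conditions carry over: u(0,t) = u(π,t) = 0.
Separating variables: u = Σ c_n exp(-2n²t) sin(ns). From u(s,0) = -2sin(s) + 2sin(3s) - 3sin(5s): c_1=-2, c_3=2, c_5=-3.
So u(s,t) = -2exp(-2t)sin(s) + 2exp(-18t)sin(3s) - 3exp(-50t)sin(5s), and T(s,t) = exp(-t)u(s,t).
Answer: T(s, t) = -2exp(-3t)sin(s) + 2exp(-19t)sin(3s) - 3exp(-51t)sin(5s)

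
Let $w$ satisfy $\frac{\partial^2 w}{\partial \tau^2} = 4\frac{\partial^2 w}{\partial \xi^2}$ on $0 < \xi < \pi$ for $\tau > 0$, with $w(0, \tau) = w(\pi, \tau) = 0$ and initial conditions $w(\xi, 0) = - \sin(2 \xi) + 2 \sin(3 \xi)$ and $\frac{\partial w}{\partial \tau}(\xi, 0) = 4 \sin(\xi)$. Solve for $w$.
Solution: Using separation of variables $w = X(\xi)T(\tau)$:
Eigenfunctions: $\sin(n\xi)$, $n = 1, 2, 3, \ldots$
General solution: $w(\xi, \tau) = \sum [A_n \cos(2n \tau) + B_n \sin(2n \tau)] \sin(n\xi)$
From $w(\xi,0) = - \sin(2 \xi) + 2 \sin(3 \xi)$: $A_2=-1, A_3=2$. From $w_{\tau}(\xi,0) = 4 \sin(\xi)$, using $w_{\tau}(\xi,0) = \sum \omega_n B_n \sin(n\xi)$ with $\omega_n = 2n$: $B_1 = 4/2 = 2$.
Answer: $w(\xi, \tau) = 2 \sin(2 \tau) \sin(\xi) -  \sin(2 \xi) \cos(4 \tau) + 2 \sin(3 \xi) \cos(6 \tau)$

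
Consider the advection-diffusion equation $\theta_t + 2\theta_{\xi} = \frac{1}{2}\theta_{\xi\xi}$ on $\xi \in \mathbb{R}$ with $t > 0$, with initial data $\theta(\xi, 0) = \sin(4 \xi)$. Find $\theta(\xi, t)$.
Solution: Moving frame: $\eta = \xi - 2t$, $\sigma = t$, $\theta = u(\eta,\sigma)$, so $\theta_t = u_{\sigma} - 2u_{\eta}$ and $\theta_{\xi\xi} = u_{\eta\eta}$.
Hence $\theta_t + 2\theta_{\xi} = u_{\sigma}$ and the PDE becomes the heat equation $u_{\sigma} = \frac{1}{2}u_{\eta\eta}$ on $\eta \in \mathbb{R}$.
Initial data: $u(\eta,0) = \theta(\eta,0) = \sin(4 \eta)$. Each mode $\sin(n\eta)$ decays as $e^{-n^2\sigma/2}$ on $\mathbb{R}$, so $u(\eta,\sigma) = \sum c_n e^{-n^2\sigma/2} \sin(n\eta)$ with $c_4=1$: $u(\eta,\sigma) = e^{-8 \sigma} \sin(4 \eta)$.
Substituting back: $\theta(\xi,t) = u(\xi - 2t, t)$.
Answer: $\theta(\xi, t) = e^{-8 t} \sin(4 \xi - 8 t)$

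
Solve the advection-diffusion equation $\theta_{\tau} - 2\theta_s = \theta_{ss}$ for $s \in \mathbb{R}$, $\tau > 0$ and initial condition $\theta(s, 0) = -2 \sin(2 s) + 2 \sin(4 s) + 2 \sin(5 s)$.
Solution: Change to a moving frame: let $\eta = s + 2\tau$, $\sigma = \tau$ and write $\theta(s,\tau) = u(\eta,\sigma)$.
By the chain rule $\theta_{\tau} = u_{\sigma} + 2u_{\eta}$, $\theta_s = u_{\eta}$, $\theta_{ss} = u_{\eta\eta}$.
Then $\theta_{\tau} - 2\theta_s = u_{\sigma}$: the advection term cancels and the PDE becomes the heat equation $u_{\sigma} = u_{\eta\eta}$ on $\eta \in \mathbb{R}$.
Initial data: $u(\eta,0) = \theta(\eta,0) = -2 \sin(2 \eta) + 2 \sin(4 \eta) + 2 \sin(5 \eta)$.
On $\eta \in \mathbb{R}$ each mode satisfies $(\sin(n\eta))'' = -n^2 \sin(n\eta)$, so $e^{-n^2\sigma} \sin(n\eta)$ solves the heat equation; by superposition $u(\eta,\sigma) = \sum c_n e^{-n^2\sigma} \sin(n\eta)$.
Reading off the coefficients: $c_2=-2, c_4=2, c_5=2$, so $u(\eta,\sigma) = -2 e^{-4 \sigma} \sin(2 \eta) + 2 e^{-16 \sigma} \sin(4 \eta) + 2 e^{-25 \sigma} \sin(5 \eta)$.
Substituting back $\eta = s + 2\tau$, $\sigma = \tau$: $\theta(s,\tau) = u(s + 2\tau, \tau)$.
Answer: $\theta(s, \tau) = -2 e^{-4 \tau} \sin(4 \tau + 2 s) + 2 e^{-16 \tau} \sin(8 \tau + 4 s) + 2 e^{-25 \tau} \sin(10 \tau + 5 s)$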